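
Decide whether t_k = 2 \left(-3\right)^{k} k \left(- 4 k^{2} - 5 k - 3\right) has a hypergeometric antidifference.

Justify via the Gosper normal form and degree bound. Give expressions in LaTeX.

Ratio r(k) = 3*(-4*k**3 - 17*k**2 - 25*k - 12)/(k*(4*k**2 + 5*k + 3)).
Factor: A=-3; B=1; C=k**3 + 5*k**2/4 + 3*k/4.
Need (-3)·f(k+1) − (1)·f(k) = k**3 + 5*k**2/4 + 3*k/4.
Degrees (0,0,3) ⇒ d ≤ 3.
Solving with deg f ≤ 3: f(k) = -k**2*(k - 1)/4.
So s_k = (B(k−1)f/C)·t_k = (-k*(k - 1)/(4*k**2 + 5*k + 3))·t_k = 2*(-3)**k*k**2*(k - 1).
Check: Δs_k = 2*(-3)**k*k*(k*(1 - k) - 3*(k + 1)**2). ✓

Yes. s_k = 2 \left(-3\right)^{k} k^{2} \left(k - 1\right).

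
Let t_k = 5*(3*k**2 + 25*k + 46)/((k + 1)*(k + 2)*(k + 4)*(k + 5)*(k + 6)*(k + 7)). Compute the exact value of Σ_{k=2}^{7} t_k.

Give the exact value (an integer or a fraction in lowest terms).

r(k) = (k + 1)*(k + 4)*(25*k + 3*(k + 1)**2 + 71)/((k + 3)*(k + 8)*(3*k**2 + 25*k + 46)) after simplifying.
So A=k + 1 and B=k + 8, with C=k**3 + 34*k**2/3 + 121*k/3 + 46.
f must satisfy (k + 1)·f(k+1) − (k + 7)·f(k) = k**3 + 34*k**2/3 + 121*k/3 + 46.
Degrees (1,1,3) ⇒ d ≤ 6.
Solving with deg f ≤ 6: f(k) = k*(k + 2)*(k + 3)*(k + 5)*(k**2 + 11*k + 34)/72.
R(k) = B(k−1)·f(k)/C(k) = k*(k + 2)*(k + 5)*(k + 7)*(k**2 + 11*k + 34)/(24*(3*k**2 + 25*k + 46)); s_k = R·t_k = 5*k*(k**2 + 11*k + 34)/(24*(k**3 + 11*k**2 + 34*k + 24)).
Check: Δs_k = 5*(3*k**2 + 25*k + 46)/(k**6 + 25*k**5 + 247*k**4 + 1219*k**3 + 3112*k**2 + 3796*k + 1680). ✓
Σ_(k=2)^(7) t_k = s_(8) − s_(2) = 155/756 − (25/144) = 95/3024.

Σ = 95/3024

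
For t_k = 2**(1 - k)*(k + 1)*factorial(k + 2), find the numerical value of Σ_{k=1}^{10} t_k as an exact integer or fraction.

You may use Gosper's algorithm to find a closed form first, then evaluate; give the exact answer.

r(k) = (k + 2)*(k + 3)/(2*(k + 1)) after simplifying.
Take A(k)=k/2 + 3/2, B(k)=1, C(k)=k + 1.
Set up (k/2 + 3/2)·f(k+1) − (1)·f(k) − (k + 1) = 0.
deg f ≤ 0 (via 1,0,1).
Match coefficients ⇒ f(k) = 2.
Certificate R = B(k−1)f/C = 2/(k + 1) gives s_k = 2**(2 - k)*factorial(k + 2).
s_(k+1) − s_k = 2**(1 - k)*(k + 1)*factorial(k + 2) = t_k.
Σ_(k=1)^(10) t_k = s_(11) − s_(1) = 12162150 − (12) = 12162138.

Σ = 12162138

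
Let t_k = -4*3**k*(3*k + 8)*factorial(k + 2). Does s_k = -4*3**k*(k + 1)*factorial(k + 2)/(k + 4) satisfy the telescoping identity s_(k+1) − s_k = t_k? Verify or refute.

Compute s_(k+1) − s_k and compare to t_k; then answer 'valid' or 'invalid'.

s_(k+1) = -12*3**k*(k + 2)*factorial(k + 3)/(k + 5)
s_(k+1) − s_k = -4*3**k*(3*k**3 + 26*k**2 + 72*k + 67)*factorial(k + 2)/((k + 4)*(k + 5))
(s_(k+1) − s_k) − t_k = 12*3**k*(3*k**2 + 20*k + 31)*factorial(k + 2)/((k + 4)*(k + 5))

Invalid: residual 12*3**k*(3*k**2 + 20*k + 31)*factorial(k + 2)/((k + 4)*(k + 5)) ≠ 0.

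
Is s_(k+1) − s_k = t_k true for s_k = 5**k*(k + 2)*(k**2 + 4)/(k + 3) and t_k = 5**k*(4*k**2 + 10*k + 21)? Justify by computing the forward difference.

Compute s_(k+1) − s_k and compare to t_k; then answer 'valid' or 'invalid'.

s_(k+1) = 5**(k + 1)*(k + 3)*((k + 1)**2 + 4)/(k + 4)
s_(k+1) − s_k = 5**k*(4*k**4 + 34*k**3 + 118*k**2 + 216*k + 193)/(k**2 + 7*k + 12)
(s_(k+1) − s_k) − t_k = 5**k*(-4*k**3 - 21*k**2 - 51*k - 59)/(k**2 + 7*k + 12)

Invalid: residual 5**k*(-4*k**3 - 21*k**2 - 51*k - 59)/(k**2 + 7*k + 12) ≠ 0.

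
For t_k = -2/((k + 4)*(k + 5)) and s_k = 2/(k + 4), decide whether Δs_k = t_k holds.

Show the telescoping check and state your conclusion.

Valid: the claim telescopes to t_k.

s_(k+1) = 2/(k + 5)
s_(k+1) − s_k = -2/((k + 4)*(k + 5))
(s_(k+1) − s_k) − t_k = 0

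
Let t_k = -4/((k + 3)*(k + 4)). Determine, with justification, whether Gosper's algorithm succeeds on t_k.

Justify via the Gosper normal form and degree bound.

Yes. s_k = -4*k/(3*k + 9).

Ratio r(k) = (k + 3)/(k + 5).
So A=k + 3 and B=k + 5, with C=1.
Key eq: (k + 3)·f(k+1) = (k + 4)·f(k) + (1).
d = 1 from the (1,1,0) case.
Solving with deg f ≤ 1: f(k) = k/3.
Certificate R = B(k−1)f/C = k*(k + 4)/3 gives s_k = -4*k/(3*k + 9).
Verify: -4/(k**2 + 7*k + 12) matches t_k.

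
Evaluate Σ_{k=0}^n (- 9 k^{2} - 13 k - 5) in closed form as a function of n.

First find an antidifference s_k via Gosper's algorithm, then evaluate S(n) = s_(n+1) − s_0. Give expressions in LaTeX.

S(n) = - 3 n^{3} - 11 n^{2} - 13 n - 5

Ratio r(k) = (9*k**2 + 31*k + 27)/(9*k**2 + 13*k + 5).
Normal form (A,B,C) = (1, 1, k**2 + 13*k/9 + 5/9).
f must satisfy (1)·f(k+1) − (1)·f(k) = k**2 + 13*k/9 + 5/9.
d = 3 from the (0,0,2) case.
Solving with deg f ≤ 3: f(k) = k**2*(3*k + 2)/9.
Get s_k = R·t_k = k**2*(-3*k - 2) with R(k) = B(k−1)f(k)/C(k) = k**2*(3*k + 2)/(9*k**2 + 13*k + 5).
Verify: -9*k**2 - 13*k - 5 matches t_k.
Σ_(k=0)^n t_k = s_(n+1) − s_(0) = (-3*n**3 - 11*n**2 - 13*n - 5) − (0), i.e. -3*n**3 - 11*n**2 - 13*n - 5.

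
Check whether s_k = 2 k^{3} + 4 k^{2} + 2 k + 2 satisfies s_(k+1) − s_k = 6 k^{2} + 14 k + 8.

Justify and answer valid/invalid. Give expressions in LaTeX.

s_(k+1) = 2*k**3 + 10*k**2 + 16*k + 10
s_(k+1) − s_k = 6*k**2 + 14*k + 8
(s_(k+1) − s_k) − t_k = 0

valid; difference matches t_k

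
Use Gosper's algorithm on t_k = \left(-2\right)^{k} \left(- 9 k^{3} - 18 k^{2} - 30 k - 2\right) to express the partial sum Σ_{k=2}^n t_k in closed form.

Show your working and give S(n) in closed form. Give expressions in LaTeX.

S(n) = - 6 \left(-2\right)^{n} n^{3} - 18 \left(-2\right)^{n} n^{2} - 26 \left(-2\right)^{n} n - 6 \left(-2\right)^{n} - 112

Ratio r(k) = 2*(-9*k**3 - 45*k**2 - 93*k - 59)/(9*k**3 + 18*k**2 + 30*k + 2).
Gosper form: A/B · C(k+1)/C(k) with A=-2, B=1, C=k**3 + 2*k**2 + 10*k/3 + 2/9.
Solve (-2)·f(k+1) − (1)·f(k) = k**3 + 2*k**2 + 10*k/3 + 2/9.
Degrees (0,0,3) ⇒ d ≤ 3.
Solve for f: f(k) = -(3*k**3 + 4*k - 4)/9 (degree 3 ≤ 3).
Then R = B(k−1)f/C = -(3*k**3 + 4*k - 4)/(9*k**3 + 18*k**2 + 30*k + 2), so s_k = R(k)·t_k = (-2)**k*(3*k**3 + 4*k - 4).
Verify: (-2)**k*(-3*k**3 - 12*k - 6*(k + 1)**3 + 4) matches t_k.
Σ_(k=2)^n t_k = s_(n+1) − s_(2) = ((-2)**(n + 1)*(3*n**3 + 9*n**2 + 13*n + 3)) − (112), i.e. -6*(-2)**n*n**3 - 18*(-2)**n*n**2 - 26*(-2)**n*n - 6*(-2)**n - 112.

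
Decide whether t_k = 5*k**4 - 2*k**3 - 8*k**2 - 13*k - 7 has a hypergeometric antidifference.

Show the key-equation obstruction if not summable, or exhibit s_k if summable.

The ratio is (5*k**4 + 18*k**3 + 16*k**2 - 15*k - 25)/(5*k**4 - 2*k**3 - 8*k**2 - 13*k - 7).
Factor: A=1; B=1; C=k**4 - 2*k**3/5 - 8*k**2/5 - 13*k/5 - 7/5.
Set up (1)·f(k+1) − (1)·f(k) − (k**4 - 2*k**3/5 - 8*k**2/5 - 13*k/5 - 7/5) = 0.
Degrees (0,0,4) ⇒ d ≤ 5.
Solve for f: f(k) = k*(k**4 - 3*k**3 - 3*k - 2)/5 (degree 5 ≤ 5).
Certificate R = B(k−1)f/C = k*(k**4 - 3*k**3 - 3*k - 2)/(5*k**4 - 2*k**3 - 8*k**2 - 13*k - 7) gives s_k = k*(k**4 - 3*k**3 - 3*k - 2).
Check: Δs_k = 5*k**4 - 2*k**3 - 8*k**2 - 13*k - 7. ✓

Yes. s_k = k*(k**4 - 3*k**3 - 3*k - 2).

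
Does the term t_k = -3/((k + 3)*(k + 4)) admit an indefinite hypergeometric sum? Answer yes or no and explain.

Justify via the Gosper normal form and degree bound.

Yes. s_k = -k/(k + 3).

The ratio is (k + 3)/(k + 5).
So A=k + 3 and B=k + 5, with C=1.
Key eq: (k + 3)·f(k+1) = (k + 4)·f(k) + (1).
Bound: deg f ≤ 1.
Solve for f: f(k) = k/3 (degree 1 ≤ 1).
Certificate R = B(k−1)f/C = k*(k + 4)/3 gives s_k = -k/(k + 3).
s_(k+1) − s_k = -3/(k**2 + 7*k + 12) = t_k.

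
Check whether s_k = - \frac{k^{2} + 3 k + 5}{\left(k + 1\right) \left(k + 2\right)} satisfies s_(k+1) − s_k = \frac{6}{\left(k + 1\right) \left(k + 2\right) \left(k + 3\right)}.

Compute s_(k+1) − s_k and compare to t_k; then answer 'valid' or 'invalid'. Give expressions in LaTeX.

Valid — Δs_k = t_k.

s_(k+1) = (-3*k - (k + 1)**2 - 8)/((k + 2)*(k + 3))
s_(k+1) − s_k = 6/(k**3 + 6*k**2 + 11*k + 6)
(s_(k+1) − s_k) − t_k = 0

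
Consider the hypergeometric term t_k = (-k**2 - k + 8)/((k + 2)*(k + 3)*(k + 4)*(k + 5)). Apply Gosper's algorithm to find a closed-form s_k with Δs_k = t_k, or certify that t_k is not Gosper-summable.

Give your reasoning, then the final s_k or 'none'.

s_k = k/((k + 2)*(k + 4))

r(k) = (k + 2)*(k + (k + 1)**2 - 7)/((k + 6)*(k**2 + k - 8)) after simplifying.
Gosper form: A/B · C(k+1)/C(k) with A=k + 2, B=k + 6, C=k**2 + k - 8.
Solve (k + 2)·f(k+1) − (k + 5)·f(k) = k**2 + k - 8.
deg f ≤ 3 (via 1,1,2).
A polynomial solution: f(k) = -k*(k + 3).
R(k) = B(k−1)·f(k)/C(k) = -k*(k + 3)*(k + 5)/(k**2 + k - 8); s_k = R·t_k = k/((k + 2)*(k + 4)).
Check: Δs_k = (-k**2 - k + 8)/(k**4 + 14*k**3 + 71*k**2 + 154*k + 120). ✓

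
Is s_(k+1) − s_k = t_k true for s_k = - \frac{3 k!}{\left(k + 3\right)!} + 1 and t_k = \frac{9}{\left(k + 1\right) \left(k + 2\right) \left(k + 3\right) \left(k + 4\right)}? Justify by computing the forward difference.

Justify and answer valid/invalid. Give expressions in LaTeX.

s_(k+1) = -3*factorial(k + 1)/factorial(k + 4) + 1
s_(k+1) − s_k = 9/((k + 1)*(k + 2)*(k + 3)*(k + 4))
(s_(k+1) − s_k) − t_k = 0

Valid — Δs_k = t_k.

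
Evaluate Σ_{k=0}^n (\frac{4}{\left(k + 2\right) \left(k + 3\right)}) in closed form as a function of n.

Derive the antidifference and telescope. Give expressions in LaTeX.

S(n) = \frac{2 \left(n + 1\right)}{n + 3}

r(k) = (k + 2)/(k + 4) after simplifying.
A = k + 2, B = k + 4, C = 1.
Set up (k + 2)·f(k+1) − (k + 3)·f(k) − (1) = 0.
From deg A=1, deg B=1, deg C=0: d=1.
Solving with deg f ≤ 1: f(k) = k/2.
So s_k = (B(k−1)f/C)·t_k = (k*(k + 3)/2)·t_k = 2*k/(k + 2).
Δs = 4/(k**2 + 5*k + 6), as required.
Σ_(k=0)^n t_k = s_(n+1) − s_(0) = (2*(n + 1)/(n + 3)) − (0), i.e. 2*(n + 1)/(n + 3).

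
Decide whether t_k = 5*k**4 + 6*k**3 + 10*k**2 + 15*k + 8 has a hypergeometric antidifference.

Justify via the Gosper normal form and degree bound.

Compute t_(k+1)/t_k: get (5*k**4 + 26*k**3 + 58*k**2 + 73*k + 44)/(5*k**4 + 6*k**3 + 10*k**2 + 15*k + 8).
Gosper form: A/B · C(k+1)/C(k) with A=1, B=1, C=k**4 + 6*k**3/5 + 2*k**2 + 3*k + 8/5.
Solve (1)·f(k+1) − (1)·f(k) = k**4 + 6*k**3/5 + 2*k**2 + 3*k + 8/5.
Degrees (0,0,4) ⇒ d ≤ 5.
Match coefficients ⇒ f(k) = k*(k**4 - k**3 + 2*k**2 + 4*k + 2)/5.
Certificate R = B(k−1)f/C = k*(k**4 - k**3 + 2*k**2 + 4*k + 2)/(5*k**4 + 6*k**3 + 10*k**2 + 15*k + 8) gives s_k = k*(k**4 - k**3 + 2*k**2 + 4*k + 2).
Check: Δs_k = 5*k**4 + 6*k**3 + 10*k**2 + 15*k + 8. ✓

Yes. s_k = k*(k**4 - k**3 + 2*k**2 + 4*k + 2).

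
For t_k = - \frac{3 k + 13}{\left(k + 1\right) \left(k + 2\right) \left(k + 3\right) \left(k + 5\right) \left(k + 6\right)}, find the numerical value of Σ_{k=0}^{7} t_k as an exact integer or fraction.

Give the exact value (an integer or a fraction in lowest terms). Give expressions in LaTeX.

Σ = -58/585

Compute t_(k+1)/t_k: get (k + 1)*(k + 5)*(3*k + 16)/((k + 4)*(k + 7)*(3*k + 13)).
Normal form (A,B,C) = (k + 1, k + 7, k**2 + 25*k/3 + 52/3).
f must satisfy (k + 1)·f(k+1) − (k + 6)·f(k) = k**2 + 25*k/3 + 52/3.
Bound: deg f ≤ 5.
Coefficient equations give f(k) = k*(k + 3)*(k + 4)*(k**2 + 8*k + 17)/30.
Certificate R = B(k−1)f/C = k*(k + 3)*(k + 6)*(k**2 + 8*k + 17)/(10*(3*k + 13)) gives s_k = k*(-k**2 - 8*k - 17)/(10*(k**3 + 8*k**2 + 17*k + 10)).
s_(k+1) − s_k = (-3*k - 13)/(k**5 + 17*k**4 + 107*k**3 + 307*k**2 + 396*k + 180) = t_k.
Sum = s_(8) − s_(0); s_(8) = -58/585, s_(0) = 0 ⇒ -58/585.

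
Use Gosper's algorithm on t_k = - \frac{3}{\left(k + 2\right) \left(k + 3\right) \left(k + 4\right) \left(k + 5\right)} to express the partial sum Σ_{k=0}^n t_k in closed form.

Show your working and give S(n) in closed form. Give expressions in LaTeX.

The ratio is (k + 2)/(k + 6).
Take A(k)=k + 2, B(k)=k + 6, C(k)=1.
Key eq: (k + 2)·f(k+1) = (k + 5)·f(k) + (1).
d = 3 from the (1,1,0) case.
Solving with deg f ≤ 3: f(k) = k*(k**2 + 9*k + 26)/72.
Get s_k = R·t_k = k*(-k**2 - 9*k - 26)/(24*(k + 2)*(k + 3)*(k + 4)) with R(k) = B(k−1)f(k)/C(k) = k*(k + 5)*(k**2 + 9*k + 26)/72.
Verify: -3/(k**4 + 14*k**3 + 71*k**2 + 154*k + 120) matches t_k.
Telescope: S(n) = s_(n+1) − s_(0) = (-n**3 - 12*n**2 - 47*n - 36)/(24*(n**3 + 12*n**2 + 47*n + 60)) − (0) = (-n**3 - 12*n**2 - 47*n - 36)/(24*(n**3 + 12*n**2 + 47*n + 60)).

S(n) = \frac{- n^{3} - 12 n^{2} - 47 n - 36}{24 \left(n^{3} + 12 n^{2} + 47 n + 60\right)}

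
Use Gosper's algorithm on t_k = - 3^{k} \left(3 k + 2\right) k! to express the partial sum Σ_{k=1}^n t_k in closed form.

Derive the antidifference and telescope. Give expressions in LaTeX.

Step 1: r(k) = 3*(k + 1)*(3*k + 5)/(3*k + 2).
So A=3*k + 3 and B=1, with C=k + 2/3.
f must satisfy (3*k + 3)·f(k+1) − (1)·f(k) = k + 2/3.
d = 0 from the (1,0,1) case.
Coefficient equations give f(k) = 1/3.
Certificate R = B(k−1)f/C = 1/(3*k + 2) gives s_k = -3**k*factorial(k).
Check: Δs_k = -3**k*(3*k + 2)*factorial(k). ✓
Evaluate: s_(n+1) = -3**(n + 1)*factorial(n + 1); subtract s_(1) = -3 ⇒ S(n) = -3*3**n*factorial(n + 1) + 3.

S(n) = - 3 \cdot 3^{n} \left(n + 1\right)! + 3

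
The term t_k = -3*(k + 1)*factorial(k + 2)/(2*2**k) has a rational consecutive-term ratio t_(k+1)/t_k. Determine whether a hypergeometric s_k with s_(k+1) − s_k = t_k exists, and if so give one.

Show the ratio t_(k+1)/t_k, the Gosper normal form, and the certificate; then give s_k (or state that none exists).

Compute t_(k+1)/t_k: get (k + 2)*(k + 3)/(2*(k + 1)).
Factor: A=k/2 + 3/2; B=1; C=k + 1.
Solve (k/2 + 3/2)·f(k+1) − (1)·f(k) = k + 1.
Bound: deg f ≤ 0.
Solving with deg f ≤ 0: f(k) = 2.
Then R = B(k−1)f/C = 2/(k + 1), so s_k = R(k)·t_k = -3*factorial(k + 2)/2**k.
Check: Δs_k = -3*(k + 1)*factorial(k + 2)/(2*2**k). ✓

s_k = -3*factorial(k + 2)/2**k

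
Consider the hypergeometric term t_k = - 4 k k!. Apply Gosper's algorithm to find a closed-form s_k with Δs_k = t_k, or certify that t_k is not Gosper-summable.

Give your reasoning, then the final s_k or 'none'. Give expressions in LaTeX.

Compute t_(k+1)/t_k: get (k + 1)**2/k.
Take A(k)=k + 1, B(k)=1, C(k)=k.
Need (k + 1)·f(k+1) − (1)·f(k) = k.
Degrees (1,0,1) ⇒ d ≤ 0.
A polynomial solution: f(k) = 1.
So s_k = (B(k−1)f/C)·t_k = (1/k)·t_k = -4*factorial(k).
Verify: -4*k*factorial(k) matches t_k.

s_k = - 4 k!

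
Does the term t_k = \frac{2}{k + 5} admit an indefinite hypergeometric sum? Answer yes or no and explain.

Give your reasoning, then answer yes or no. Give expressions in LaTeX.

Ratio r(k) = (k + 5)/(k + 6).
Take A(k)=k + 5, B(k)=k + 6, C(k)=1.
Set up (k + 5)·f(k+1) − (k + 5)·f(k) − (1) = 0.
From deg A=1, deg B=1, deg C=0: d=0.
f = c0 ⇒ A·f(k+1) − B(k−1)·f(k) − C = -1. The system {-1 = 0} is inconsistent; no antidifference.

No. Not Gosper-summable.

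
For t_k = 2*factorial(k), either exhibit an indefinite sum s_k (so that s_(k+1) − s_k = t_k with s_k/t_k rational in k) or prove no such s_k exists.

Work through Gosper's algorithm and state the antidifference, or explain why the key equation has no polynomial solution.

The ratio is k + 1.
Gosper form: A/B · C(k+1)/C(k) with A=k + 1, B=1, C=1.
f must satisfy (k + 1)·f(k+1) − (1)·f(k) = 1.
From deg A=1, deg B=0, deg C=0: d=-1.
Bound -1 < 0, so the key equation has no polynomial solution.

not Gosper-summable; s_k does not exist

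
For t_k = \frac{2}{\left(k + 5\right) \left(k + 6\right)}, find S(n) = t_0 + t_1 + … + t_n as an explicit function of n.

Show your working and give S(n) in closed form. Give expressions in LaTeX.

S(n) = \frac{2 \left(n + 1\right)}{5 \left(n + 6\right)}

Ratio r(k) = (k + 5)/(k + 7).
Factor: A=k + 5; B=k + 7; C=1.
f must satisfy (k + 5)·f(k+1) − (k + 6)·f(k) = 1.
d = 1 from the (1,1,0) case.
A polynomial solution: f(k) = k/5.
R(k) = B(k−1)·f(k)/C(k) = k*(k + 6)/5; s_k = R·t_k = 2*k/(5*(k + 5)).
s_(k+1) − s_k = 2/(k**2 + 11*k + 30) = t_k.
Evaluate: s_(n+1) = 2*(n + 1)/(5*(n + 6)); subtract s_(0) = 0 ⇒ S(n) = 2*(n + 1)/(5*(n + 6)).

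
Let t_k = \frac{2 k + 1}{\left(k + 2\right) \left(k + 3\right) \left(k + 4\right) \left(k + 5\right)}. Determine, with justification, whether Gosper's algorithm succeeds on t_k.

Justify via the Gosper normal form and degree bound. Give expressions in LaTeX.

Yes. s_k = \frac{k \left(k^{2} + 9 k + 2\right)}{24 \left(k + 2\right) \left(k + 3\right) \left(k + 4\right)}.

Compute t_(k+1)/t_k: get (k + 2)*(2*k + 3)/((k + 6)*(2*k + 1)).
Gosper form: A/B · C(k+1)/C(k) with A=k + 2, B=k + 6, C=k + 1/2.
Set up (k + 2)·f(k+1) − (k + 5)·f(k) − (k + 1/2) = 0.
Degrees (1,1,1) ⇒ d ≤ 3.
Solving with deg f ≤ 3: f(k) = k*(k**2 + 9*k + 2)/48.
Get s_k = R·t_k = k*(k**2 + 9*k + 2)/(24*(k + 2)*(k + 3)*(k + 4)) with R(k) = B(k−1)f(k)/C(k) = k*(k + 5)*(k**2 + 9*k + 2)/(24*(2*k + 1)).
Check: Δs_k = (2*k + 1)/(k**4 + 14*k**3 + 71*k**2 + 154*k + 120). ✓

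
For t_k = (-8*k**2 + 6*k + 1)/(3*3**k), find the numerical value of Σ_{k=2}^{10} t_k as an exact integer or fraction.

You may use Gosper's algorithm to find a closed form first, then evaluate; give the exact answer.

Σ = -393163/177147

Step 1: r(k) = (8*k**2 + 10*k + 1)/(3*(8*k**2 - 6*k - 1)).
A = 1/3, B = 1, C = k**2 - 3*k/4 - 1/8.
Set up (1/3)·f(k+1) − (1)·f(k) − (k**2 - 3*k/4 - 1/8) = 0.
From deg A=0, deg B=0, deg C=2: d=2.
Solve for f: f(k) = -3*(4*k**2 + k + 2)/8 (degree 2 ≤ 2).
Certificate R = B(k−1)f/C = -3*(4*k**2 + k + 2)/(8*k**2 - 6*k - 1) gives s_k = (4*k**2 + k + 2)/3**k.
Δs = (-8*k**2 + 6*k + 1)/(3*3**k), as required.
Σ_(k=2)^(10) t_k = s_(11) − s_(2) = 497/177147 − (20/9) = -393163/177147.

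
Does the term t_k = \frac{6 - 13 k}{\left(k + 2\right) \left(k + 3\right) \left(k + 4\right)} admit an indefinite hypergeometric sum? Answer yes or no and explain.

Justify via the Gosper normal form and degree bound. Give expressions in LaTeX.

Yes. s_k = \frac{k \left(14 - 5 k\right)}{3 \left(k + 2\right) \left(k + 3\right)}.

r(k) = (k + 2)*(13*k + 7)/((k + 5)*(13*k - 6)) after simplifying.
A = k + 2, B = k + 5, C = k - 6/13.
Need (k + 2)·f(k+1) − (k + 4)·f(k) = k - 6/13.
From deg A=1, deg B=1, deg C=1: d=2.
Solving with deg f ≤ 2: f(k) = k*(5*k - 14)/39.
Certificate R = B(k−1)f/C = k*(k + 4)*(5*k - 14)/(3*(13*k - 6)) gives s_k = k*(14 - 5*k)/(3*(k + 2)*(k + 3)).
Check: Δs_k = (6 - 13*k)/(k**3 + 9*k**2 + 26*k + 24). ✓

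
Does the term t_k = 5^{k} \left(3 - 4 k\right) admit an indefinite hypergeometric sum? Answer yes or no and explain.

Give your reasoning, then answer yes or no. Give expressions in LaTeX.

Yes. s_k = 5^{k} \left(2 - k\right).

Step 1: r(k) = 5*(4*k + 1)/(4*k - 3).
Factor: A=5; B=1; C=k - 3/4.
f must satisfy (5)·f(k+1) − (1)·f(k) = k - 3/4.
deg f ≤ 1 (via 0,0,1).
Solve for f: f(k) = (k - 2)/4 (degree 1 ≤ 1).
So s_k = (B(k−1)f/C)·t_k = ((k - 2)/(4*k - 3))·t_k = 5**k*(2 - k).
s_(k+1) − s_k = 5**k*(3 - 4*k) = t_k.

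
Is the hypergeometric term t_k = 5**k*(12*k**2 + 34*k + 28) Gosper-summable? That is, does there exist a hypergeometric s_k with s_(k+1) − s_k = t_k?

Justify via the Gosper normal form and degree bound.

Yes. s_k = 5**k*(3*k**2 + k + 2).

Compute t_(k+1)/t_k: get 5*(6*k**2 + 29*k + 37)/(6*k**2 + 17*k + 14).
So A=5 and B=1, with C=k**2 + 17*k/6 + 7/3.
Need (5)·f(k+1) − (1)·f(k) = k**2 + 17*k/6 + 7/3.
deg f ≤ 2 (via 0,0,2).
Match coefficients ⇒ f(k) = (3*k**2 + k + 2)/12.
Certificate R = B(k−1)f/C = (3*k**2 + k + 2)/(2*(6*k**2 + 17*k + 14)) gives s_k = 5**k*(3*k**2 + k + 2).
Verify: 5**k*(12*k**2 + 34*k + 28) matches t_k.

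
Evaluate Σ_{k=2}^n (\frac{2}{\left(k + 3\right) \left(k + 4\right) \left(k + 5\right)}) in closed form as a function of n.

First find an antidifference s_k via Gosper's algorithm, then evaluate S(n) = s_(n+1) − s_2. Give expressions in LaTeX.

S(n) = \frac{n^{2} + 9 n - 10}{30 \left(n^{2} + 9 n + 20\right)}

The ratio is (k + 3)/(k + 6).
Normal form (A,B,C) = (k + 3, k + 6, 1).
f must satisfy (k + 3)·f(k+1) − (k + 5)·f(k) = 1.
deg f ≤ 2 (via 1,1,0).
Coefficient equations give f(k) = k*(k + 7)/24.
Then R = B(k−1)f/C = k*(k + 5)*(k + 7)/24, so s_k = R(k)·t_k = k*(k + 7)/(12*(k + 3)*(k + 4)).
Verify: 2/(k**3 + 12*k**2 + 47*k + 60) matches t_k.
Evaluate: s_(n+1) = (n**2 + 9*n + 8)/(12*(n**2 + 9*n + 20)); subtract s_(2) = 1/20 ⇒ S(n) = (n**2 + 9*n - 10)/(30*(n**2 + 9*n + 20)).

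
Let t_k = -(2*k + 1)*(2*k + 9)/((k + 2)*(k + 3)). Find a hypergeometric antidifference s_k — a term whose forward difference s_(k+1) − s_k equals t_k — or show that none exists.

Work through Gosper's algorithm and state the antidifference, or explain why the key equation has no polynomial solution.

s_k = k*(-8*k - 1)/(2*(k + 2))

The ratio is (k + 2)*(2*k + 3)*(2*k + 11)/((k + 4)*(2*k + 1)*(2*k + 9)).
Factor: A=k + 2; B=k + 4; C=k**2 + 5*k + 9/4.
f must satisfy (k + 2)·f(k+1) − (k + 3)·f(k) = k**2 + 5*k + 9/4.
d = 2 from the (1,1,2) case.
Match coefficients ⇒ f(k) = k*(8*k + 1)/8.
So s_k = (B(k−1)f/C)·t_k = (k*(k + 3)*(8*k + 1)/(2*(2*k + 1)*(2*k + 9)))·t_k = k*(-8*k - 1)/(2*(k + 2)).
s_(k+1) − s_k = (-4*k**2 - 20*k - 9)/(k**2 + 5*k + 6) = t_k.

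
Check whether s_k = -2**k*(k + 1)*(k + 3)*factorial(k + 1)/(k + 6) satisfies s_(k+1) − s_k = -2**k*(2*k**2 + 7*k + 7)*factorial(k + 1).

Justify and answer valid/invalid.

Invalid: residual 3*2**k*(2*k**3 + 19*k**2 + 48*k + 41)*factorial(k + 1)/((k + 6)*(k + 7)) ≠ 0.

s_(k+1) = -2**(k + 1)*(k + 2)*(k + 4)*factorial(k + 2)/(k + 7)
s_(k+1) − s_k = -2**k*(2*k**4 + 27*k**3 + 125*k**2 + 241*k + 171)*factorial(k + 1)/((k + 6)*(k + 7))
(s_(k+1) − s_k) − t_k = 3*2**k*(2*k**3 + 19*k**2 + 48*k + 41)*factorial(k + 1)/((k + 6)*(k + 7))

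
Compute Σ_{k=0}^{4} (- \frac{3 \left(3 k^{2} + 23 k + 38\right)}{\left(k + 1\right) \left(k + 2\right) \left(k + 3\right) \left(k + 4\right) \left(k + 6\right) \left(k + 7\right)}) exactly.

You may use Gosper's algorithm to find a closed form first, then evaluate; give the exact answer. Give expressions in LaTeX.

Step 1: r(k) = (k + 1)*(k + 6)*(23*k + 3*(k + 1)**2 + 61)/((k + 5)*(k + 8)*(3*k**2 + 23*k + 38)).
Gosper form: A/B · C(k+1)/C(k) with A=k + 1, B=k + 8, C=k**3 + 38*k**2/3 + 51*k + 190/3.
Solve (k + 1)·f(k+1) − (k + 7)·f(k) = k**3 + 38*k**2/3 + 51*k + 190/3.
deg f ≤ 6 (via 1,1,3).
Solving with deg f ≤ 6: f(k) = k*(k + 2)*(k + 4)*(k + 5)*(k**2 + 10*k + 27)/54.
Then R = B(k−1)f/C = k*(k + 2)*(k + 4)*(k + 7)*(k**2 + 10*k + 27)/(18*(3*k**2 + 23*k + 38)), so s_k = R(k)·t_k = k*(-k**2 - 10*k - 27)/(6*(k**3 + 10*k**2 + 27*k + 18)).
Check: Δs_k = 3*(-3*k**2 - 23*k - 38)/(k**6 + 23*k**5 + 207*k**4 + 925*k**3 + 2144*k**2 + 2412*k + 1008). ✓
Evaluate s at k=5 and k=0: -85/528 and 0; difference -85/528.

Σ = -85/528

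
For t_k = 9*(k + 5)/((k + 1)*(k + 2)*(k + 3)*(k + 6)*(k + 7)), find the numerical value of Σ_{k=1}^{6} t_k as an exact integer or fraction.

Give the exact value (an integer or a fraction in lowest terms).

Step 1: r(k) = (k + 1)*(k + 6)**2/((k + 4)*(k + 5)*(k + 8)).
Take A(k)=k + 1, B(k)=k + 8, C(k)=k**3 + 14*k**2 + 65*k + 100.
Set up (k + 1)·f(k+1) − (k + 7)·f(k) − (k**3 + 14*k**2 + 65*k + 100) = 0.
Bound: deg f ≤ 6.
A polynomial solution: f(k) = k*(k + 3)*(k + 4)**2*(k + 5)**2/36.
R(k) = B(k−1)·f(k)/C(k) = k*(k + 3)*(k + 4)*(k + 7)/36; s_k = R·t_k = k*(k**2 + 9*k + 20)/(4*(k**3 + 9*k**2 + 20*k + 12)).
s_(k+1) − s_k = 9*(k + 5)/(k**5 + 19*k**4 + 131*k**3 + 401*k**2 + 540*k + 252) = t_k.
Telescoping: Σ = s_(7) − s_(1) = 77/312 − (5/28) = 149/2184.

Σ = 149/2184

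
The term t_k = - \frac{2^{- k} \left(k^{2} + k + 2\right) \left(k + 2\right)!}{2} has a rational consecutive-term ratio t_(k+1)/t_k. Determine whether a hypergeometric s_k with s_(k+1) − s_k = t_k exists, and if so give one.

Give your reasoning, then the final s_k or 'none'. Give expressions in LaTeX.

Ratio r(k) = (k + 3)*(k + (k + 1)**2 + 3)/(2*(k**2 + k + 2)).
Take A(k)=k/2 + 3/2, B(k)=1, C(k)=k**2 + k + 2.
Key eq: (k/2 + 3/2)·f(k+1) = (1)·f(k) + (k**2 + k + 2).
Degrees (1,0,2) ⇒ d ≤ 1.
Coefficient equations give f(k) = 2*(k - 1).
So s_k = (B(k−1)f/C)·t_k = (2*(k - 1)/(k**2 + k + 2))·t_k = -(k - 1)*factorial(k + 2)/2**k.
Δs = -(k**2 + k + 2)*factorial(k + 2)/(2*2**k), as required.

s_k = - 2^{- k} \left(k - 1\right) \left(k + 2\right)!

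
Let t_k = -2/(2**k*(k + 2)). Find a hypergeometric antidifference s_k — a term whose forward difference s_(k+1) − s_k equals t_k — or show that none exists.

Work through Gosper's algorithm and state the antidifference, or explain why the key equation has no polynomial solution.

not Gosper-summable; s_k does not exist

Compute t_(k+1)/t_k: get (k + 2)/(2*(k + 3)).
Factor: A=k/2 + 1; B=k + 3; C=1.
Key eq: (k/2 + 1)·f(k+1) = (k + 2)·f(k) + (1).
Bound: deg f ≤ -1.
Bound -1 < 0, so the key equation has no polynomial solution.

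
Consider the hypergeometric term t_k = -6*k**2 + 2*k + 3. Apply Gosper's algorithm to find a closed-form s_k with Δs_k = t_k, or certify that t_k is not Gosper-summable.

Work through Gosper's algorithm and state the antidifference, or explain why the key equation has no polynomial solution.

Step 1: r(k) = (6*k**2 + 10*k + 1)/(6*k**2 - 2*k - 3).
Normal form (A,B,C) = (1, 1, k**2 - k/3 - 1/2).
Solve (1)·f(k+1) − (1)·f(k) = k**2 - k/3 - 1/2.
From deg A=0, deg B=0, deg C=2: d=3.
Match coefficients ⇒ f(k) = k*(2*k**2 - 4*k - 1)/6.
Then R = B(k−1)f/C = k*(2*k**2 - 4*k - 1)/(6*k**2 - 2*k - 3), so s_k = R(k)·t_k = k*(-2*k**2 + 4*k + 1).
Verify: -6*k**2 + 2*k + 3 matches t_k.

s_k = k*(-2*k**2 + 4*k + 1)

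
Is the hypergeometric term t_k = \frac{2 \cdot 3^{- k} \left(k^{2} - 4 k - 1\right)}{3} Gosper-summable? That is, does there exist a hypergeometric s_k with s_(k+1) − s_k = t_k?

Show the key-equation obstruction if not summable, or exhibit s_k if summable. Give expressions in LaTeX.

Compute t_(k+1)/t_k: get (k**2 - 2*k - 4)/(3*(k**2 - 4*k - 1)).
Take A(k)=1/3, B(k)=1, C(k)=k**2 - 4*k - 1.
f must satisfy (1/3)·f(k+1) − (1)·f(k) = k**2 - 4*k - 1.
From deg A=0, deg B=0, deg C=2: d=2.
Solve for f: f(k) = -3*(k**2 - 3*k - 2)/2 (degree 2 ≤ 2).
Then R = B(k−1)f/C = -3*(k**2 - 3*k - 2)/(2*(k**2 - 4*k - 1)), so s_k = R(k)·t_k = (-k**2 + 3*k + 2)/3**k.
Check: Δs_k = 2*(k**2 - 4*k - 1)/(3*3**k). ✓

Yes. s_k = 3^{- k} \left(- k^{2} + 3 k + 2\right).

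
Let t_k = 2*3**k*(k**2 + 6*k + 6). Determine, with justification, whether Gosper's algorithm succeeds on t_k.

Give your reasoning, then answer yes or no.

Compute t_(k+1)/t_k: get 3*(k**2 + 8*k + 13)/(k**2 + 6*k + 6).
So A=3 and B=1, with C=k**2 + 6*k + 6.
Set up (3)·f(k+1) − (1)·f(k) − (k**2 + 6*k + 6) = 0.
From deg A=0, deg B=0, deg C=2: d=2.
Solve for f: f(k) = k*(k + 3)/2 (degree 2 ≤ 2).
Get s_k = R·t_k = 3**k*k*(k + 3) with R(k) = B(k−1)f(k)/C(k) = k*(k + 3)/(2*(k**2 + 6*k + 6)).
s_(k+1) − s_k = 2*3**k*(k**2 + 6*k + 6) = t_k.

Yes. s_k = 3**k*k*(k + 3).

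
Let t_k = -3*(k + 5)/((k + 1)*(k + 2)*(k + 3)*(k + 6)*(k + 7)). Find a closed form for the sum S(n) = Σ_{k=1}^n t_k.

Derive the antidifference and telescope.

t_(k+1)/t_k = (k + 1)*(k + 6)**2/((k + 4)*(k + 5)*(k + 8)).
So A=k + 1 and B=k + 8, with C=k**3 + 14*k**2 + 65*k + 100.
Set up (k + 1)·f(k+1) − (k + 7)·f(k) − (k**3 + 14*k**2 + 65*k + 100) = 0.
deg f ≤ 6 (via 1,1,3).
A polynomial solution: f(k) = k*(k + 3)*(k + 4)**2*(k + 5)**2/36.
R(k) = B(k−1)·f(k)/C(k) = k*(k + 3)*(k + 4)*(k + 7)/36; s_k = R·t_k = k*(-k**2 - 9*k - 20)/(12*(k**3 + 9*k**2 + 20*k + 12)).
Verify: 3*(-k - 5)/(k**5 + 19*k**4 + 131*k**3 + 401*k**2 + 540*k + 252) matches t_k.
s_(n+1) = (-n**3 - 12*n**2 - 41*n - 30)/(12*(n**3 + 12*n**2 + 41*n + 42)) and s_(1) = -5/84, so S(n) = n*(-n**2 - 12*n - 41)/(42*(n**3 + 12*n**2 + 41*n + 42)).

S(n) = n*(-n**2 - 12*n - 41)/(42*(n**3 + 12*n**2 + 41*n + 42))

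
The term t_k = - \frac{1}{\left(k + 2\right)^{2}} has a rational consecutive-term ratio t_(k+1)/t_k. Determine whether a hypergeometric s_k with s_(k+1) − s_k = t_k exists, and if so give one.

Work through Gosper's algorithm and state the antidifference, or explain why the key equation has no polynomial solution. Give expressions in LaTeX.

Step 1: r(k) = (k + 2)**2/(k + 3)**2.
A = k**2 + 4*k + 4, B = k**2 + 6*k + 9, C = 1.
Key eq: (k**2 + 4*k + 4)·f(k+1) = (k**2 + 4*k + 4)·f(k) + (1).
Bound: deg f ≤ 0.
Write f(k) = c0. Then LHS − RHS = -1, requiring -1 = 0: contradictory. No certificate.

no hypergeometric antidifference exists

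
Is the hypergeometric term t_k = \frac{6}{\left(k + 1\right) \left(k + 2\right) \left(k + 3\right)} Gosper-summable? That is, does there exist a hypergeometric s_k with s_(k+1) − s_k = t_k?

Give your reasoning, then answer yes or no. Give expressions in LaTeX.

The ratio is (k + 1)/(k + 4).
So A=k + 1 and B=k + 4, with C=1.
Need (k + 1)·f(k+1) − (k + 3)·f(k) = 1.
d = 2 from the (1,1,0) case.
Solving with deg f ≤ 2: f(k) = k*(k + 3)/4.
Then R = B(k−1)f/C = k*(k + 3)**2/4, so s_k = R(k)·t_k = 3*k*(k + 3)/(2*(k + 1)*(k + 2)).
Δs = 6/(k**3 + 6*k**2 + 11*k + 6), as required.

Yes. s_k = \frac{3 k \left(k + 3\right)}{2 \left(k + 1\right) \left(k + 2\right)}.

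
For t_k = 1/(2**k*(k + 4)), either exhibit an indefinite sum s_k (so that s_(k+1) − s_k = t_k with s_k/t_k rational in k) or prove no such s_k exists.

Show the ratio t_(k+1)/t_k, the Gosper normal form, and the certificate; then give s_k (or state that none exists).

no hypergeometric antidifference exists

Compute t_(k+1)/t_k: get (k + 4)/(2*(k + 5)).
Normal form (A,B,C) = (k/2 + 2, k + 5, 1).
Solve (k/2 + 2)·f(k+1) − (k + 4)·f(k) = 1.
Bound: deg f ≤ -1.
deg f ≤ -1 is impossible — no certificate.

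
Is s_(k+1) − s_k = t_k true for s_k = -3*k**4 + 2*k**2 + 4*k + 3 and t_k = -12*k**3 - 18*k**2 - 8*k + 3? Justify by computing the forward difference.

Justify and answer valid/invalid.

s_(k+1) = 4*k - 3*(k + 1)**4 + 2*(k + 1)**2 + 7
s_(k+1) − s_k = -12*k**3 - 18*k**2 - 8*k + 3
(s_(k+1) − s_k) − t_k = 0

valid; difference matches t_k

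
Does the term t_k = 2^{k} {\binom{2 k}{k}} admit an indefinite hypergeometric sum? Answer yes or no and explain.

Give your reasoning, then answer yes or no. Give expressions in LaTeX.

t_(k+1)/t_k = 4*(2*k + 1)/(k + 1).
Factor: A=8*k + 4; B=k + 1; C=1.
Set up (8*k + 4)·f(k+1) − (k)·f(k) − (1) = 0.
deg f ≤ -1 (via 1,1,0).
deg f ≤ -1 is impossible — no certificate.

No — negative degree bound, so no certificate f.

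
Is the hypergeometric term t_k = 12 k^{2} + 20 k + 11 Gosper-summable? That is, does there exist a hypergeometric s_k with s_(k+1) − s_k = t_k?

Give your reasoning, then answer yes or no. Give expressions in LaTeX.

Step 1: r(k) = (12*k**2 + 44*k + 43)/(12*k**2 + 20*k + 11).
Take A(k)=1, B(k)=1, C(k)=k**2 + 5*k/3 + 11/12.
Key eq: (1)·f(k+1) = (1)·f(k) + (k**2 + 5*k/3 + 11/12).
d = 3 from the (0,0,2) case.
A polynomial solution: f(k) = k*(4*k**2 + 4*k + 3)/12.
R(k) = B(k−1)·f(k)/C(k) = k*(4*k**2 + 4*k + 3)/(12*k**2 + 20*k + 11); s_k = R·t_k = k*(4*k**2 + 4*k + 3).
Verify: 12*k**2 + 20*k + 11 matches t_k.

Yes. s_k = k \left(4 k^{2} + 4 k + 3\right).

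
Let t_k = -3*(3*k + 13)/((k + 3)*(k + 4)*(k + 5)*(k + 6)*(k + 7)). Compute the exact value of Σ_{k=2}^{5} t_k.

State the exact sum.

t_(k+1)/t_k = (k + 3)*(3*k + 16)/((k + 8)*(3*k + 13)).
Normal form (A,B,C) = (k + 3, k + 8, k + 13/3).
Need (k + 3)·f(k+1) − (k + 7)·f(k) = k + 13/3.
From deg A=1, deg B=1, deg C=1: d=4.
Solving with deg f ≤ 4: f(k) = k*(k + 4)*(k**2 + 14*k + 63)/270.
Certificate R = B(k−1)f/C = k*(k + 4)*(k + 7)*(k**2 + 14*k + 63)/(90*(3*k + 13)) gives s_k = k*(-k**2 - 14*k - 63)/(30*(k**3 + 14*k**2 + 63*k + 90)).
Check: Δs_k = 3*(-3*k - 13)/(k**5 + 25*k**4 + 245*k**3 + 1175*k**2 + 2754*k + 2520). ✓
Σ_(k=2)^(5) t_k = s_(6) − s_(2) = -61/1980 − (-19/840) = -227/27720.

Σ = -227/27720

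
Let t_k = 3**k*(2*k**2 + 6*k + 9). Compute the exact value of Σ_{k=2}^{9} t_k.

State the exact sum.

r(k) = 3*(2*k**2 + 10*k + 17)/(2*k**2 + 6*k + 9) after simplifying.
Factor: A=3; B=1; C=k**2 + 3*k + 9/2.
Set up (3)·f(k+1) − (1)·f(k) − (k**2 + 3*k + 9/2) = 0.
d = 2 from the (0,0,2) case.
Match coefficients ⇒ f(k) = (k**2 + 3)/2.
Certificate R = B(k−1)f/C = (k**2 + 3)/(2*k**2 + 6*k + 9) gives s_k = 3**k*(k**2 + 3).
s_(k+1) − s_k = 3**k*(2*k**2 + 6*k + 9) = t_k.
Sum = s_(10) − s_(2); s_(10) = 6082047, s_(2) = 63 ⇒ 6081984.

Σ = 6081984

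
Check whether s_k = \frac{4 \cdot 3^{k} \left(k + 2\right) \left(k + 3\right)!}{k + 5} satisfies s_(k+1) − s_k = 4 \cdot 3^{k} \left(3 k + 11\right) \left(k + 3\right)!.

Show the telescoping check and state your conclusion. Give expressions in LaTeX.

Invalid: residual - \frac{12 \cdot 3^{k} \left(3 k^{2} + 26 k + 54\right) \left(k + 3\right)!}{\left(k + 5\right) \left(k + 6\right)} ≠ 0.

s_(k+1) = 12*3**k*(k + 3)*factorial(k + 4)/(k + 6)
s_(k+1) − s_k = 4*3**k*(3*k**3 + 35*k**2 + 133*k + 168)*factorial(k + 3)/((k + 5)*(k + 6))
(s_(k+1) − s_k) − t_k = -12*3**k*(3*k**2 + 26*k + 54)*factorial(k + 3)/((k + 5)*(k + 6))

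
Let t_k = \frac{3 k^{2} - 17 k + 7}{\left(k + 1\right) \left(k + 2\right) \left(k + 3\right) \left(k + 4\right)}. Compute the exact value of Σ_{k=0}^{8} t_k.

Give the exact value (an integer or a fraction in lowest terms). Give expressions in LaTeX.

Ratio r(k) = -(k + 1)*(17*k - 3*(k + 1)**2 + 10)/((k + 5)*(3*k**2 - 17*k + 7)).
Take A(k)=k + 1, B(k)=k + 5, C(k)=k**2 - 17*k/3 + 7/3.
Need (k + 1)·f(k+1) − (k + 4)·f(k) = k**2 - 17*k/3 + 7/3.
Bound: deg f ≤ 3.
Coefficient equations give f(k) = k*(k**2 - 3*k + 23)/9.
Get s_k = R·t_k = k*(k**2 - 3*k + 23)/(3*(k + 1)*(k + 2)*(k + 3)) with R(k) = B(k−1)f(k)/C(k) = k*(k + 4)*(k**2 - 3*k + 23)/(3*(3*k**2 - 17*k + 7)).
Check: Δs_k = (3*k**2 - 17*k + 7)/(k**4 + 10*k**3 + 35*k**2 + 50*k + 24). ✓
Sum = s_(9) − s_(0); s_(9) = 7/40, s_(0) = 0 ⇒ 7/40.

Σ = 7/40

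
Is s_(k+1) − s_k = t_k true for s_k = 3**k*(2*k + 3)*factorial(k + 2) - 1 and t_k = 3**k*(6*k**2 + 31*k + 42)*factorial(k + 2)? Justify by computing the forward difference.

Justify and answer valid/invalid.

valid (s_(k+1) − s_k reduces to t_k)

s_(k+1) = 3**(k + 1)*(2*k + 5)*factorial(k + 3) - 1
s_(k+1) − s_k = 3**k*(6*k**2 + 31*k + 42)*factorial(k + 2)
(s_(k+1) − s_k) − t_k = 0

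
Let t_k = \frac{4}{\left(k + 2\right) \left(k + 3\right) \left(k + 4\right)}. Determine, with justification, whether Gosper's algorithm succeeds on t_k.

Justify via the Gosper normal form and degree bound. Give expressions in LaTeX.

t_(k+1)/t_k = (k + 2)/(k + 5).
So A=k + 2 and B=k + 5, with C=1.
Solve (k + 2)·f(k+1) − (k + 4)·f(k) = 1.
Bound: deg f ≤ 2.
Solve for f: f(k) = k*(k + 5)/12 (degree 2 ≤ 2).
So s_k = (B(k−1)f/C)·t_k = (k*(k + 4)*(k + 5)/12)·t_k = k*(k + 5)/(3*(k + 2)*(k + 3)).
Δs = 4/(k**3 + 9*k**2 + 26*k + 24), as required.

Yes. s_k = \frac{k \left(k + 5\right)}{3 \left(k + 2\right) \left(k + 3\right)}.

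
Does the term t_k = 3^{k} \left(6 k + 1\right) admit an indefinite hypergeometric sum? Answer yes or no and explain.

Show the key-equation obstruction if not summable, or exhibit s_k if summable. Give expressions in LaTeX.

Yes. s_k = 3^{k} \left(3 k - 4\right).

r(k) = 3*(6*k + 7)/(6*k + 1) after simplifying.
So A=3 and B=1, with C=k + 1/6.
f must satisfy (3)·f(k+1) − (1)·f(k) = k + 1/6.
Degrees (0,0,1) ⇒ d ≤ 1.
Match coefficients ⇒ f(k) = (3*k - 4)/6.
R(k) = B(k−1)·f(k)/C(k) = (3*k - 4)/(6*k + 1); s_k = R·t_k = 3**k*(3*k - 4).
Δs = 3**k*(6*k + 1), as required.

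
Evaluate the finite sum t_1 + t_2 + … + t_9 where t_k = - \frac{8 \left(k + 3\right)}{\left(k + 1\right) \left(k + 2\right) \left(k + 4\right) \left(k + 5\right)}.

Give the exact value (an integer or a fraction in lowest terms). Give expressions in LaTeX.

The ratio is (k + 1)*(k + 4)**2/((k + 3)**2*(k + 6)).
Normal form (A,B,C) = (k + 1, k + 6, k**2 + 6*k + 9).
Need (k + 1)·f(k+1) − (k + 5)·f(k) = k**2 + 6*k + 9.
d = 4 from the (1,1,2) case.
Solve for f: f(k) = k*(k + 2)*(k + 3)*(k + 5)/8 (degree 4 ≤ 4).
Get s_k = R·t_k = k*(-k - 5)/(k**2 + 5*k + 4) with R(k) = B(k−1)f(k)/C(k) = k*(k + 2)*(k + 5)**2/(8*(k + 3)).
Verify: 8*(-k - 3)/(k**4 + 12*k**3 + 49*k**2 + 78*k + 40) matches t_k.
Telescoping: Σ = s_(10) − s_(1) = -75/77 − (-3/5) = -144/385.

Σ = -144/385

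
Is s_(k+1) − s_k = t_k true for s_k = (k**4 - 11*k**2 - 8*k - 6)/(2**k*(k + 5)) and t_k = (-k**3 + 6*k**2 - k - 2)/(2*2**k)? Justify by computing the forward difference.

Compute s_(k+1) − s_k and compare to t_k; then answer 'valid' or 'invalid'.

Invalid: residual (k**4 + k**3 - 35*k**2 + 3*k + 6)/(2**k*(k**2 + 11*k + 30)) ≠ 0.

s_(k+1) = (-8*k + (k + 1)**4 - 11*(k + 1)**2 - 14)/(2*2**k*(k + 6))
s_(k+1) − s_k = (-k**5 - 3*k**4 + 37*k**3 + 97*k**2 - 46*k - 48)/(2*2**k*(k**2 + 11*k + 30))
(s_(k+1) − s_k) − t_k = (k**4 + k**3 - 35*k**2 + 3*k + 6)/(2**k*(k**2 + 11*k + 30))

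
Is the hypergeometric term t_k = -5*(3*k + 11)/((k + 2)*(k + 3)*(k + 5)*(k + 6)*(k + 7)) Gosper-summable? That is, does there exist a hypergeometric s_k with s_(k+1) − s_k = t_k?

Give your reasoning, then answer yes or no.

Ratio r(k) = (k + 2)*(k + 5)*(3*k + 14)/((k + 4)*(k + 8)*(3*k + 11)).
Take A(k)=k + 2, B(k)=k + 8, C(k)=k**2 + 23*k/3 + 44/3.
f must satisfy (k + 2)·f(k+1) − (k + 7)·f(k) = k**2 + 23*k/3 + 44/3.
Bound: deg f ≤ 5.
Match coefficients ⇒ f(k) = k*(k + 3)*(k + 4)*(k**2 + 13*k + 52)/180.
Then R = B(k−1)f/C = k*(k + 3)*(k + 7)*(k**2 + 13*k + 52)/(60*(3*k + 11)), so s_k = R(k)·t_k = k*(-k**2 - 13*k - 52)/(12*(k**3 + 13*k**2 + 52*k + 60)).
Verify: 5*(-3*k - 11)/(k**5 + 23*k**4 + 203*k**3 + 853*k**2 + 1692*k + 1260) matches t_k.

Yes. s_k = k*(-k**2 - 13*k - 52)/(12*(k**3 + 13*k**2 + 52*k + 60)).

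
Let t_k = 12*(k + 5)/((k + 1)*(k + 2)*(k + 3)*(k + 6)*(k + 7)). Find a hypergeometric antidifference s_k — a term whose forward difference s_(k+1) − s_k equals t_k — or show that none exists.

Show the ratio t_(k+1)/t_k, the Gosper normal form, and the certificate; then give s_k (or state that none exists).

s_k = k*(k**2 + 9*k + 20)/(3*(k**3 + 9*k**2 + 20*k + 12))

Ratio r(k) = (k + 1)*(k + 6)**2/((k + 4)*(k + 5)*(k + 8)).
Take A(k)=k + 1, B(k)=k + 8, C(k)=k**3 + 14*k**2 + 65*k + 100.
Need (k + 1)·f(k+1) − (k + 7)·f(k) = k**3 + 14*k**2 + 65*k + 100.
From deg A=1, deg B=1, deg C=3: d=6.
Match coefficients ⇒ f(k) = k*(k + 3)*(k + 4)**2*(k + 5)**2/36.
So s_k = (B(k−1)f/C)·t_k = (k*(k + 3)*(k + 4)*(k + 7)/36)·t_k = k*(k**2 + 9*k + 20)/(3*(k**3 + 9*k**2 + 20*k + 12)).
Check: Δs_k = 12*(k + 5)/(k**5 + 19*k**4 + 131*k**3 + 401*k**2 + 540*k + 252). ✓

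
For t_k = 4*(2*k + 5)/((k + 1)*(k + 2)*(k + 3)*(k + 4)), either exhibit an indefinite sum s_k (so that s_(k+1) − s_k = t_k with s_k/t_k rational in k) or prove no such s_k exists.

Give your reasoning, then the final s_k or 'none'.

t_(k+1)/t_k = (k + 1)*(2*k + 7)/((k + 5)*(2*k + 5)).
Gosper form: A/B · C(k+1)/C(k) with A=k + 1, B=k + 5, C=k + 5/2.
f must satisfy (k + 1)·f(k+1) − (k + 4)·f(k) = k + 5/2.
From deg A=1, deg B=1, deg C=1: d=3.
Solving with deg f ≤ 3: f(k) = k*(k + 2)*(k + 4)/6.
Get s_k = R·t_k = 4*k*(k + 4)/(3*(k**2 + 4*k + 3)) with R(k) = B(k−1)f(k)/C(k) = k*(k + 2)*(k + 4)**2/(3*(2*k + 5)).
Verify: 4*(2*k + 5)/(k**4 + 10*k**3 + 35*k**2 + 50*k + 24) matches t_k.

s_k = 4*k*(k + 4)/(3*(k**2 + 4*k + 3))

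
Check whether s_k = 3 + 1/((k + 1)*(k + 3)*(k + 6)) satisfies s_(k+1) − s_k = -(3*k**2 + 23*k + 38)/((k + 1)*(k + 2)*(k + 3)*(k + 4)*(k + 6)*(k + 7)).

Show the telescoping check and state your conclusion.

Valid — Δs_k = t_k.

s_(k+1) = 3 + 1/((k + 2)*(k + 4)*(k + 7))
s_(k+1) − s_k = 1/((k + 2)*(k + 4)*(k + 7)) - 1/((k + 1)*(k + 3)*(k + 6))
(s_(k+1) − s_k) − t_k = 0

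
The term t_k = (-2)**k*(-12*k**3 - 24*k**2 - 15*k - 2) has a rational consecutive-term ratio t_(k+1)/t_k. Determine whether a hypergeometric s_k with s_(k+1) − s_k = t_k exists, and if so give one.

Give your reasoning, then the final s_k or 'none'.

s_k = (-2)**k*k*(4*k**2 - 3)

Step 1: r(k) = 2*(-12*k**3 - 60*k**2 - 99*k - 53)/(12*k**3 + 24*k**2 + 15*k + 2).
Take A(k)=-2, B(k)=1, C(k)=k**3 + 2*k**2 + 5*k/4 + 1/6.
Need (-2)·f(k+1) − (1)·f(k) = k**3 + 2*k**2 + 5*k/4 + 1/6.
Bound: deg f ≤ 3.
A polynomial solution: f(k) = -k*(4*k**2 - 3)/12.
So s_k = (B(k−1)f/C)·t_k = (-k*(4*k**2 - 3)/(12*k**3 + 24*k**2 + 15*k + 2))·t_k = (-2)**k*k*(4*k**2 - 3).
Δs = (-2)**k*(-12*k**3 - 24*k**2 - 15*k - 2), as required.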